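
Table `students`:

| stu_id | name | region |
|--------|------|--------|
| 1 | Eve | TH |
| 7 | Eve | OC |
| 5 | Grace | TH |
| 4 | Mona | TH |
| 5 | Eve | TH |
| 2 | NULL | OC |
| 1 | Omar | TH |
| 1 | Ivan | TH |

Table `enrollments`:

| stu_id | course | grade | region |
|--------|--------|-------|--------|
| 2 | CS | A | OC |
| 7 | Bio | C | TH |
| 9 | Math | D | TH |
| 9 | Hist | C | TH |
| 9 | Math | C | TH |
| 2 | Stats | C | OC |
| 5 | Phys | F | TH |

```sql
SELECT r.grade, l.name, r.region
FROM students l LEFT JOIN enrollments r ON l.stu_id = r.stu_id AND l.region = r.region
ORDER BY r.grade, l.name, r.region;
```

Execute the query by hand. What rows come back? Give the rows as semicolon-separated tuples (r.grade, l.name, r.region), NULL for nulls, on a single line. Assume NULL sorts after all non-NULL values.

(A, NULL, OC); (C, NULL, OC); (F, Eve, TH); (F, Grace, TH); (NULL, Eve, NULL); (NULL, Eve, NULL); (NULL, Ivan, NULL); (NULL, Mona, NULL); (NULL, Omar, NULL)

LEFT JOIN keeps every row from `students`; unmatched rows get NULL for `enrollments`'s columns.
Matching on l.stu_id = r.stu_id AND l.region = r.region.
Matched pairs: 4; unmatched l rows kept: 5.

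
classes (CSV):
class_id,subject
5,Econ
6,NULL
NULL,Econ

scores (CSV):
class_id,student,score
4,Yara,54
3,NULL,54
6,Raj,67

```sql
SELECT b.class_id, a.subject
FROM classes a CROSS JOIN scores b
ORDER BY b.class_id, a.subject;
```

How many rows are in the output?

9

CROSS JOIN pairs every row of `classes` with every row of `scores`: 3 × 3 = 9 rows.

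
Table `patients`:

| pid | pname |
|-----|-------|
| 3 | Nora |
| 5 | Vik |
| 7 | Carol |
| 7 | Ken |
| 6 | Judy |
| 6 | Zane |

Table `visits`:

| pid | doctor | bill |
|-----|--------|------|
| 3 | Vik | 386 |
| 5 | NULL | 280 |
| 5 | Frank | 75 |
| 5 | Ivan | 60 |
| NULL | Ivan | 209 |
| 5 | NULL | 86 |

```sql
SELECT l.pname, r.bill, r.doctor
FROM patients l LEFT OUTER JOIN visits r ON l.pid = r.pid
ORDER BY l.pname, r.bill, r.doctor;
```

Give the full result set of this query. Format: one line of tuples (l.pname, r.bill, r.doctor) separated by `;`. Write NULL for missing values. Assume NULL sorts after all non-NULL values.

(Carol, NULL, NULL); (Judy, NULL, NULL); (Ken, NULL, NULL); (Nora, 386, Vik); (Vik, 60, Ivan); (Vik, 75, Frank); (Vik, 86, NULL); (Vik, 280, NULL); (Zane, NULL, NULL)

LEFT JOIN keeps every row from `patients`; unmatched rows get NULL for `visits`'s columns.
Matching on l.pid = r.pid. A NULL in a compared column never satisfies the condition.
Matched pairs: 5; unmatched l rows kept: 4.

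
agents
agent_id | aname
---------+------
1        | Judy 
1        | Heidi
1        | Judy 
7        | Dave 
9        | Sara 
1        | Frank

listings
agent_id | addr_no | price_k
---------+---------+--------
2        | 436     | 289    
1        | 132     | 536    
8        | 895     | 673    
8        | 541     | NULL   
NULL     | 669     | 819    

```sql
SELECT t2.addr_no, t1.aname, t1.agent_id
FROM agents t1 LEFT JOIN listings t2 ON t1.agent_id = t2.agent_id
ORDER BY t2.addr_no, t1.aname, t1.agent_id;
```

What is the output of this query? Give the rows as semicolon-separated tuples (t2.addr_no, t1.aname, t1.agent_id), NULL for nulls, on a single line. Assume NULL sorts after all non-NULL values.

(132, Frank, 1); (132, Heidi, 1); (132, Judy, 1); (132, Judy, 1); (NULL, Dave, 7); (NULL, Sara, 9)

LEFT JOIN keeps every row from `agents`; unmatched rows get NULL for `listings`'s columns.
Matching on t1.agent_id = t2.agent_id. A NULL in a compared column never satisfies the condition.
- t1 (agent_id=1) pairs with 1 row(s) of t2.
- t1 (agent_id=1) pairs with 1 row(s) of t2.
- t1 (agent_id=1) pairs with 1 row(s) of t2.
- t1 (agent_id=7) has no partner → padded with NULL.
- t1 (agent_id=9) has no partner → padded with NULL.
- t1 (agent_id=1) pairs with 1 row(s) of t2.
After projecting and ordering:
t2.addr_no | t1.aname | t1.agent_id
132 | Frank | 1
132 | Heidi | 1
132 | Judy | 1
132 | Judy | 1
NULL | Dave | 7
NULL | Sara | 9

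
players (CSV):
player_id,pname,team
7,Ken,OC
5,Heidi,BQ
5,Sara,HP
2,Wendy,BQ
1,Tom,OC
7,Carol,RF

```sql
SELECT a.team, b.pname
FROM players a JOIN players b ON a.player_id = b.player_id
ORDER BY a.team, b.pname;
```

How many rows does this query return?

INNER JOIN keeps only pairs where the ON condition holds.
Matching on a.player_id = b.player_id.
- a row (player_id=7): matches 2 b row(s) → 2 output row(s).
- a row (player_id=5): matches 2 b row(s) → 2 output row(s).
- a row (player_id=5): matches 2 b row(s) → 2 output row(s).
- a row (player_id=2): matches 1 b row(s) → 1 output row(s).
- a row (player_id=1): matches 1 b row(s) → 1 output row(s).
- a row (player_id=7): matches 2 b row(s) → 2 output row(s).
Total: 10 rows.

10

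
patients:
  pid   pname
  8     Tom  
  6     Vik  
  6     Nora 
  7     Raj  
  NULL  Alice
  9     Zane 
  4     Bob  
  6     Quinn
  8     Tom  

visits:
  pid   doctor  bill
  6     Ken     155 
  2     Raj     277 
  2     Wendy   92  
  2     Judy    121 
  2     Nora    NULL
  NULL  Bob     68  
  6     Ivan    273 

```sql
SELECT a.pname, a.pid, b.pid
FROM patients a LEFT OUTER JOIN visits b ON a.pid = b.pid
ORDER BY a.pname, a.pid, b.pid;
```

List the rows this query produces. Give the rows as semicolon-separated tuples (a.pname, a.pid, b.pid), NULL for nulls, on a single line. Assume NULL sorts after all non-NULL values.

LEFT JOIN keeps every row from `patients`; unmatched rows get NULL for `visits`'s columns.
Matching on a.pid = b.pid. A NULL in a compared column never satisfies the condition.
Matched pairs: 6; unmatched a rows kept: 6.

(Alice, NULL, NULL); (Bob, 4, NULL); (Nora, 6, 6); (Nora, 6, 6); (Quinn, 6, 6); (Quinn, 6, 6); (Raj, 7, NULL); (Tom, 8, NULL); (Tom, 8, NULL); (Vik, 6, 6); (Vik, 6, 6); (Zane, 9, NULL)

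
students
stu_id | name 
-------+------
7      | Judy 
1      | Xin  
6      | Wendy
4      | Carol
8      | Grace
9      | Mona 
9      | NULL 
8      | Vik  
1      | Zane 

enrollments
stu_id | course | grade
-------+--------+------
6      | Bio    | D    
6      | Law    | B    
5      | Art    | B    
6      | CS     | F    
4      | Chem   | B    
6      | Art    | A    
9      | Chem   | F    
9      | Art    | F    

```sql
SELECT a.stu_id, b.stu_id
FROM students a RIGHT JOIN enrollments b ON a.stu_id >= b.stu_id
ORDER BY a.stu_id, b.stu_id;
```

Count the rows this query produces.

RIGHT JOIN keeps every row from `enrollments`; unmatched rows get NULL for `students`'s columns.
Matching on a.stu_id >= b.stu_id.
- stu_id=7: 6 matching b row(s), so 6 row(s) emitted.
- stu_id=1: no matching b row.
- stu_id=6: 6 matching b row(s), so 6 row(s) emitted.
- stu_id=4: 1 matching b row(s), so 1 row(s) emitted.
- stu_id=8: 6 matching b row(s), so 6 row(s) emitted.
- stu_id=9: 8 matching b row(s), so 8 row(s) emitted.
- stu_id=9: 8 matching b row(s), so 8 row(s) emitted.
- stu_id=8: 6 matching b row(s), so 6 row(s) emitted.
- stu_id=1: no matching b row.
- every b row matched at least one a row.
Total: 41 rows.

41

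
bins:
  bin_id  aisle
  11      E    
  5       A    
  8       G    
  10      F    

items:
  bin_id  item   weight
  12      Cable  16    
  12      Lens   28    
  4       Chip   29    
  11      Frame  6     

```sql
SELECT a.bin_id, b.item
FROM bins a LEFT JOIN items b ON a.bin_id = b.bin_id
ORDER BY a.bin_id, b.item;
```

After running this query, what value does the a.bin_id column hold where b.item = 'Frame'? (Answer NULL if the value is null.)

11

LEFT JOIN keeps every row from `bins`; unmatched rows get NULL for `items`'s columns.
Matching on a.bin_id = b.bin_id.
- a[0] bin_id=11 → 1 match(es) in b → 1 row(s).
- a[1] bin_id=5 → no match; kept with NULLs on the b side.
- a[2] bin_id=8 → no match; kept with NULLs on the b side.
- a[3] bin_id=10 → no match; kept with NULLs on the b side.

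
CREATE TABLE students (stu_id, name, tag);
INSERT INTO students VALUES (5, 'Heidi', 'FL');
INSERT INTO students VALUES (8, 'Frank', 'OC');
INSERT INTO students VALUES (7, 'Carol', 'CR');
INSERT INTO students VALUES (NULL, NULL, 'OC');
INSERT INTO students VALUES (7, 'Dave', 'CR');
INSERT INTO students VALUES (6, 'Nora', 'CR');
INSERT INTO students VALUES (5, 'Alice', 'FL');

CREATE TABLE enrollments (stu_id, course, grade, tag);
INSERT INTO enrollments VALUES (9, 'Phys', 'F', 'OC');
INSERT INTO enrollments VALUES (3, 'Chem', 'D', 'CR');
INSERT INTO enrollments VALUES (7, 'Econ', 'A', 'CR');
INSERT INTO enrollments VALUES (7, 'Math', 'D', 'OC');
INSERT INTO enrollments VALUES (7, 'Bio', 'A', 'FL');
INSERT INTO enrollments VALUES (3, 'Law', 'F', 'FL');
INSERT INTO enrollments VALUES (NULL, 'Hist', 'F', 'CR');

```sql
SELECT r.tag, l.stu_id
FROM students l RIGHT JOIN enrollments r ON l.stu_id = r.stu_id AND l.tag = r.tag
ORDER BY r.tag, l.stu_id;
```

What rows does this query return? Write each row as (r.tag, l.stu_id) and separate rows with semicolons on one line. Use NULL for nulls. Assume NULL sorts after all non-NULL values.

RIGHT JOIN keeps every row from `enrollments`; unmatched rows get NULL for `students`'s columns.
Matching on l.stu_id = r.stu_id AND l.tag = r.tag. A NULL in a compared column never satisfies the condition.
- l[0] stu_id=5, tag=FL → no match.
- l[1] stu_id=8, tag=OC → no match.
- l[2] stu_id=7, tag=CR → 1 match(es) in r → 1 row(s).
- l[3] stu_id=NULL, tag=OC → no match.
- l[4] stu_id=7, tag=CR → 1 match(es) in r → 1 row(s).
- l[5] stu_id=6, tag=CR → no match.
- l[6] stu_id=5, tag=FL → no match.
- 6 row(s) from r found no l partner → padded with NULL.
After projecting and ordering:
r.tag | l.stu_id
CR | 7
CR | 7
CR | NULL
CR | NULL
FL | NULL
FL | NULL
OC | NULL
OC | NULL

(CR, 7); (CR, 7); (CR, NULL); (CR, NULL); (FL, NULL); (FL, NULL); (OC, NULL); (OC, NULL)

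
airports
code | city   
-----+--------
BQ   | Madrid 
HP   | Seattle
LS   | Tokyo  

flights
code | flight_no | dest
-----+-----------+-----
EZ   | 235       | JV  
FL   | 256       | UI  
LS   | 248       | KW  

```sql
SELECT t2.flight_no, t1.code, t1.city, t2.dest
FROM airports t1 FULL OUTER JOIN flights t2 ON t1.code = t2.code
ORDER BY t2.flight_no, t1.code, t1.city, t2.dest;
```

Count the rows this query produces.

FULL OUTER JOIN keeps every row from both sides; unmatched rows get NULL for the other side's columns.
Matching on t1.code = t2.code.
Matched pairs: 1; unmatched t1 rows kept: 2; unmatched t2 rows kept: 2.
Total: 1 matched + 4 padded = 5 rows.

5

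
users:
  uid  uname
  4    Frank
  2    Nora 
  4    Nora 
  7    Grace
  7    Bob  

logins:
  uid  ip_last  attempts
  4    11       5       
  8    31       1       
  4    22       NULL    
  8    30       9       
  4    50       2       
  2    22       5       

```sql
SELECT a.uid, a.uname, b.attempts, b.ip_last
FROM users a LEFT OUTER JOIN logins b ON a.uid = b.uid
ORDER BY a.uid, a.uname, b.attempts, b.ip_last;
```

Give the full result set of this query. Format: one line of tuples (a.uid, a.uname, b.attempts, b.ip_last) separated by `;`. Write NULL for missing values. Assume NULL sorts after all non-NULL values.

(2, Nora, 5, 22); (4, Frank, 2, 50); (4, Frank, 5, 11); (4, Frank, NULL, 22); (4, Nora, 2, 50); (4, Nora, 5, 11); (4, Nora, NULL, 22); (7, Bob, NULL, NULL); (7, Grace, NULL, NULL)

LEFT JOIN keeps every row from `users`; unmatched rows get NULL for `logins`'s columns.
Matching on a.uid = b.uid.
Matched pairs: 7; unmatched a rows kept: 2.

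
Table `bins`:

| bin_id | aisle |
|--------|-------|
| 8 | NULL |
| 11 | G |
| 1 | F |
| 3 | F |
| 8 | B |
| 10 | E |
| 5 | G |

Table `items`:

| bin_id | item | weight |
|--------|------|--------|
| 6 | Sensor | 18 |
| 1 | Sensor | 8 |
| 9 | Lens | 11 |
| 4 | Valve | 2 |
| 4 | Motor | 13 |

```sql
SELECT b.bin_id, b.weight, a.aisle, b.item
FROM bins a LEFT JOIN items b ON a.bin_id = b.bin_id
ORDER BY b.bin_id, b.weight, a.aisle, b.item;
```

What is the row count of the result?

LEFT JOIN keeps every row from `bins`; unmatched rows get NULL for `items`'s columns.
Matching on a.bin_id = b.bin_id.
- bin_id=8: no b row matches, row kept with b columns NULL.
- bin_id=11: no b row matches, row kept with b columns NULL.
- bin_id=1: 1 matching b row(s), so 1 row(s) emitted.
- bin_id=3: no b row matches, row kept with b columns NULL.
- bin_id=8: no b row matches, row kept with b columns NULL.
- bin_id=10: no b row matches, row kept with b columns NULL.
- bin_id=5: no b row matches, row kept with b columns NULL.
Total: 1 matched + 6 padded = 7 rows.

7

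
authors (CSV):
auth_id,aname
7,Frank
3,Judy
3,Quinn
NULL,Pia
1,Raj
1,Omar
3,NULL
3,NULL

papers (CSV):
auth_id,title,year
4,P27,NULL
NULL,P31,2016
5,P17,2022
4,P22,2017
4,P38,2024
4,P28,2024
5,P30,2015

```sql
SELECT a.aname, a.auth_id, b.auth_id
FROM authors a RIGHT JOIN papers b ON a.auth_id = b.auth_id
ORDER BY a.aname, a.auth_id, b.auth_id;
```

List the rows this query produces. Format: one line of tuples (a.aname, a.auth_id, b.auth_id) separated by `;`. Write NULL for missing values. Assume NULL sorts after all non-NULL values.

(NULL, NULL, 4); (NULL, NULL, 4); (NULL, NULL, 4); (NULL, NULL, 4); (NULL, NULL, 5); (NULL, NULL, 5); (NULL, NULL, NULL)

RIGHT JOIN keeps every row from `papers`; unmatched rows get NULL for `authors`'s columns.
Matching on a.auth_id = b.auth_id. A NULL in a compared column never satisfies the condition.
- a row (auth_id=7): no match.
- a row (auth_id=3): no match.
- a row (auth_id=3): no match.
- a row (auth_id=NULL): no match.
- a row (auth_id=1): no match.
- a row (auth_id=1): no match.
- a row (auth_id=3): no match.
- a row (auth_id=3): no match.
- 7 row(s) from b found no a partner → padded with NULL.
After projecting and ordering:
a.aname | a.auth_id | b.auth_id
NULL | NULL | 4
NULL | NULL | 4
NULL | NULL | 4
NULL | NULL | 4
NULL | NULL | 5
NULL | NULL | 5
NULL | NULL | NULL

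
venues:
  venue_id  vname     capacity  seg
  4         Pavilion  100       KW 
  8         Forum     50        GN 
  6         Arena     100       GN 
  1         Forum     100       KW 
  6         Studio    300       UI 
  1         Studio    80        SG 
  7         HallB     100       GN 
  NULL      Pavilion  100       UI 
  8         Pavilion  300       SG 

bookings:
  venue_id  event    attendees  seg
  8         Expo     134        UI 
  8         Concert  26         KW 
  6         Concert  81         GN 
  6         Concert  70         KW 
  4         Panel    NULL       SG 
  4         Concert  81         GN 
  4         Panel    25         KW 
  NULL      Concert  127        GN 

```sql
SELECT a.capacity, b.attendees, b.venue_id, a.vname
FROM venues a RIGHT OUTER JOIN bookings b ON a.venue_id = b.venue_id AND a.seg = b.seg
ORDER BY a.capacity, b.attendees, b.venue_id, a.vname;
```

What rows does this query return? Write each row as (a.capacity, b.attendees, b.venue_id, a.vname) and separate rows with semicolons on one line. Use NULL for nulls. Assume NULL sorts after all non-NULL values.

(100, 25, 4, Pavilion); (100, 81, 6, Arena); (NULL, 26, 8, NULL); (NULL, 70, 6, NULL); (NULL, 81, 4, NULL); (NULL, 127, NULL, NULL); (NULL, 134, 8, NULL); (NULL, NULL, 4, NULL)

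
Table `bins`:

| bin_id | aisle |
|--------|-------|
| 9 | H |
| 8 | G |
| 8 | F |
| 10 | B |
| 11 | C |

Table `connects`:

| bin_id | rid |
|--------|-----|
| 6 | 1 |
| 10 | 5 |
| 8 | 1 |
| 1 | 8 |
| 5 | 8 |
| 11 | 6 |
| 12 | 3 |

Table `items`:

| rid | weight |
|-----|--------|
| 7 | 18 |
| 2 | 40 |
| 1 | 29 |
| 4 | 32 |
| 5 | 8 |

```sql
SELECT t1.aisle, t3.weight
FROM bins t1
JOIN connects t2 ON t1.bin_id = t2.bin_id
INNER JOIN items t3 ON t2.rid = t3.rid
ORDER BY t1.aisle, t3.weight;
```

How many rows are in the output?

3

Joins associate left-to-right: bins INNER JOIN connects on bin_id gives 4 intermediate row(s).
Then INNER JOIN `items t3` on rid: keep only rows whose t2.rid appears in t3.
Result: 3 row(s).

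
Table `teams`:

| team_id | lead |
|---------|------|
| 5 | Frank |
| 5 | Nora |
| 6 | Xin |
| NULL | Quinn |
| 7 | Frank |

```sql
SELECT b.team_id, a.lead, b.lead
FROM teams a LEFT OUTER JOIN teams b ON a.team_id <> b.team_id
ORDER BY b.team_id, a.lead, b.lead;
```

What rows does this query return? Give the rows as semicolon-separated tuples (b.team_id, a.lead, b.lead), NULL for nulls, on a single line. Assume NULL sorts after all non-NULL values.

(5, Frank, Frank); (5, Frank, Nora); (5, Xin, Frank); (5, Xin, Nora); (6, Frank, Xin); (6, Frank, Xin); (6, Nora, Xin); (7, Frank, Frank); (7, Nora, Frank); (7, Xin, Frank); (NULL, Quinn, NULL)

LEFT JOIN keeps every row from `teams a`; unmatched rows get NULL for `teams b`'s columns.
Matching on a.team_id <> b.team_id. A NULL in a compared column never satisfies the condition.
- a row (team_id=5): matches 2 b row(s) → 2 output row(s).
- a row (team_id=5): matches 2 b row(s) → 2 output row(s).
- a row (team_id=6): matches 3 b row(s) → 3 output row(s).
- a row (team_id=NULL): no match → kept, b columns NULL.
- a row (team_id=7): matches 3 b row(s) → 3 output row(s).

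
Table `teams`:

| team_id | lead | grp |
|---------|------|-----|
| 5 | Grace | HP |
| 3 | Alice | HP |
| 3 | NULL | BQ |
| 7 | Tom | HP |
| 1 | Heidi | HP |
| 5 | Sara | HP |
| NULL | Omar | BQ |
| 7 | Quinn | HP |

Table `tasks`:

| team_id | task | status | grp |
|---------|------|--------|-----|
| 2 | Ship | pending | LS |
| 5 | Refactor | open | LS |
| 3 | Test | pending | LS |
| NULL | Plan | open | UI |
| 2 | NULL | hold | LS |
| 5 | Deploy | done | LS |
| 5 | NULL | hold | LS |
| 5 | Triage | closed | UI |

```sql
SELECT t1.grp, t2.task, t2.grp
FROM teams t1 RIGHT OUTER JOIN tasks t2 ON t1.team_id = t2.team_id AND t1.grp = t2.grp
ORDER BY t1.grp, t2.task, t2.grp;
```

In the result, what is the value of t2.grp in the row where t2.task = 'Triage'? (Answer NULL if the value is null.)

UI

RIGHT JOIN keeps every row from `tasks`; unmatched rows get NULL for `teams`'s columns.
Matching on t1.team_id = t2.team_id AND t1.grp = t2.grp. A NULL in a compared column never satisfies the condition.
Matched pairs: 0; unmatched t2 rows kept: 8.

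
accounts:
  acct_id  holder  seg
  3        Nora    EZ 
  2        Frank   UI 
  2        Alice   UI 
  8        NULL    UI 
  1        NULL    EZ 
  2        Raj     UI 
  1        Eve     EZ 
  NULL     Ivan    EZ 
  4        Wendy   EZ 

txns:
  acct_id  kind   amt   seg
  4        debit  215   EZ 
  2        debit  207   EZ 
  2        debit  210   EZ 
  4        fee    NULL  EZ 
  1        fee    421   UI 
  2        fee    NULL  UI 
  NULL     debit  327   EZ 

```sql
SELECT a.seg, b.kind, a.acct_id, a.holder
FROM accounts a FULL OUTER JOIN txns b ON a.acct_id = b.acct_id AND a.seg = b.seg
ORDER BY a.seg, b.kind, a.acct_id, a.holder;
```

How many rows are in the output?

14

FULL OUTER JOIN keeps every row from both sides; unmatched rows get NULL for the other side's columns.
Matching on a.acct_id = b.acct_id AND a.seg = b.seg. A NULL in a compared column never satisfies the condition.
- acct_id=3, seg=EZ: no b row matches, row kept with b columns NULL.
- acct_id=2, seg=UI: 1 matching b row(s), so 1 row(s) emitted.
- acct_id=2, seg=UI: 1 matching b row(s), so 1 row(s) emitted.
- acct_id=8, seg=UI: no b row matches, row kept with b columns NULL.
- acct_id=1, seg=EZ: no b row matches, row kept with b columns NULL.
- acct_id=2, seg=UI: 1 matching b row(s), so 1 row(s) emitted.
- acct_id=1, seg=EZ: no b row matches, row kept with b columns NULL.
- acct_id=NULL, seg=EZ: no b row matches, row kept with b columns NULL.
- acct_id=4, seg=EZ: 2 matching b row(s), so 2 row(s) emitted.
- 4 row(s) from b found no a partner → padded with NULL.
Total: 5 matched + 9 padded = 14 rows.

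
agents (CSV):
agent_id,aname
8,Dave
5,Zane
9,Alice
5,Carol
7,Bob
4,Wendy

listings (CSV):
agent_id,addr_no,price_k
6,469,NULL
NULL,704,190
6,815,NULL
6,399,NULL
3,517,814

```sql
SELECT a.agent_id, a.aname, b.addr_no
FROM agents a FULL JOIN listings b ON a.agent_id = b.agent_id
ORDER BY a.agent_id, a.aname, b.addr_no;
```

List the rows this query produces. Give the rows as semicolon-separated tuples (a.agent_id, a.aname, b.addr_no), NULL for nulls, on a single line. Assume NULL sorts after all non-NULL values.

FULL OUTER JOIN keeps every row from both sides; unmatched rows get NULL for the other side's columns.
Matching on a.agent_id = b.agent_id. A NULL in a compared column never satisfies the condition.
- agent_id=8: no b row matches, row kept with b columns NULL.
- agent_id=5: no b row matches, row kept with b columns NULL.
- agent_id=9: no b row matches, row kept with b columns NULL.
- agent_id=5: no b row matches, row kept with b columns NULL.
- agent_id=7: no b row matches, row kept with b columns NULL.
- agent_id=4: no b row matches, row kept with b columns NULL.
- plus 5 unmatched b row(s), each kept with NULL a columns.

(4, Wendy, NULL); (5, Carol, NULL); (5, Zane, NULL); (7, Bob, NULL); (8, Dave, NULL); (9, Alice, NULL); (NULL, NULL, 399); (NULL, NULL, 469); (NULL, NULL, 517); (NULL, NULL, 704); (NULL, NULL, 815)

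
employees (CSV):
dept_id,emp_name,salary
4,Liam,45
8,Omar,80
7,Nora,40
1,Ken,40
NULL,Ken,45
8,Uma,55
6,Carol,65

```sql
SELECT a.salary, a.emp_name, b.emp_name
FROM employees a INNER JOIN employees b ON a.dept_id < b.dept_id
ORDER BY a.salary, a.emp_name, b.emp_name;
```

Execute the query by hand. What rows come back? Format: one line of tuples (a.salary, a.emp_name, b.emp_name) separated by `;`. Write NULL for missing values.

(40, Ken, Carol); (40, Ken, Liam); (40, Ken, Nora); (40, Ken, Omar); (40, Ken, Uma); (40, Nora, Omar); (40, Nora, Uma); (45, Liam, Carol); (45, Liam, Nora); (45, Liam, Omar); (45, Liam, Uma); (65, Carol, Nora); (65, Carol, Omar); (65, Carol, Uma)

INNER JOIN keeps only pairs where the ON condition holds.
Matching on a.dept_id < b.dept_id. A NULL in a compared column never satisfies the condition.
Matched pairs: 14.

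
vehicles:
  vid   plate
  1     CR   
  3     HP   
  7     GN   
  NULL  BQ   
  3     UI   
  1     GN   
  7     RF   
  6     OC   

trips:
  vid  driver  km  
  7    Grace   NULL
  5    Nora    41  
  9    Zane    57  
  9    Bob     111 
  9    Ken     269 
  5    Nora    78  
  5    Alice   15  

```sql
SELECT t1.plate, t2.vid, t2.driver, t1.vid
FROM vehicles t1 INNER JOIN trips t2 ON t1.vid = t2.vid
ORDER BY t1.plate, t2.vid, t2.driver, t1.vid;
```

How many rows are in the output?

2

INNER JOIN keeps only pairs where the ON condition holds.
Matching on t1.vid = t2.vid. A NULL in a compared column never satisfies the condition.
Matched pairs: 2.
Total: 2 rows.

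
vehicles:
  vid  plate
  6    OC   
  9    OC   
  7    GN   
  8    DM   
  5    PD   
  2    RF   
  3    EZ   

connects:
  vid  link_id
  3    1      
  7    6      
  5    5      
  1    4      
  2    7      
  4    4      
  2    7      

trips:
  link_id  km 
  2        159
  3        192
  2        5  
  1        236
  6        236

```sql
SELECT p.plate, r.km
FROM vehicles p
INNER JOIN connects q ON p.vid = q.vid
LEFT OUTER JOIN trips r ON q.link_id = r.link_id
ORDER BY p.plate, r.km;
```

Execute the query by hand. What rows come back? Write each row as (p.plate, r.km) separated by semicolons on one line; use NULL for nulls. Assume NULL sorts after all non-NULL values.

(EZ, 236); (GN, 236); (PD, NULL); (RF, NULL); (RF, NULL)

Joins associate left-to-right: vehicles INNER JOIN connects on vid gives 5 intermediate row(s).
Then LEFT JOIN `trips r` on link_id: each of those 5 rows is kept; rows whose q.link_id has no match in r get NULL for r's columns.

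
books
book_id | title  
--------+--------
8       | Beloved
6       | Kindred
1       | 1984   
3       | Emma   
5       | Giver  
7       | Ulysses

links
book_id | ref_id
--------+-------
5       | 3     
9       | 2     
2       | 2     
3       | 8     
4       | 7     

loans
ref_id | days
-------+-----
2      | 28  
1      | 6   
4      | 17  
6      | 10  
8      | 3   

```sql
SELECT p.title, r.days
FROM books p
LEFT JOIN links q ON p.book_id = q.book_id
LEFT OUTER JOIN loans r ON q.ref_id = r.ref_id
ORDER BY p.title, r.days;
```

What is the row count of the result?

6

Evaluate left to right. First `books p LEFT JOIN links q` on book_id: 6 row(s).
Then LEFT JOIN `loans r` on ref_id: each of those 6 rows is kept; rows whose q.ref_id has no match in r get NULL for r's columns.
Result: 6 row(s).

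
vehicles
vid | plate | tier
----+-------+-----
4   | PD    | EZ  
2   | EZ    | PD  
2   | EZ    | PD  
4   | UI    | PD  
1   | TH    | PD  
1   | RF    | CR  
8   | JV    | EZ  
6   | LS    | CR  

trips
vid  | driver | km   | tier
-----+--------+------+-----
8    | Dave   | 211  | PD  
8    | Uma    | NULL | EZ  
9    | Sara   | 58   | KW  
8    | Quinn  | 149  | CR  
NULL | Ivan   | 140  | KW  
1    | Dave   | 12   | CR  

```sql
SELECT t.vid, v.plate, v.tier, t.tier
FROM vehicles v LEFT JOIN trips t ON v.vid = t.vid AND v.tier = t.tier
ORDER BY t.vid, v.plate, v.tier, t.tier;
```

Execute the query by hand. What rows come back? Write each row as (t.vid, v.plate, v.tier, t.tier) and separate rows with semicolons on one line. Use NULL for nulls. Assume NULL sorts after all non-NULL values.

(1, RF, CR, CR); (8, JV, EZ, EZ); (NULL, EZ, PD, NULL); (NULL, EZ, PD, NULL); (NULL, LS, CR, NULL); (NULL, PD, EZ, NULL); (NULL, TH, PD, NULL); (NULL, UI, PD, NULL)

LEFT JOIN keeps every row from `vehicles`; unmatched rows get NULL for `trips`'s columns.
Matching on v.vid = t.vid AND v.tier = t.tier. A NULL in a compared column never satisfies the condition.
- vid=4, tier=EZ: no t row matches, row kept with t columns NULL.
- vid=2, tier=PD: no t row matches, row kept with t columns NULL.
- vid=2, tier=PD: no t row matches, row kept with t columns NULL.
- vid=4, tier=PD: no t row matches, row kept with t columns NULL.
- vid=1, tier=PD: no t row matches, row kept with t columns NULL.
- vid=1, tier=CR: 1 matching t row(s), so 1 row(s) emitted.
- vid=8, tier=EZ: 1 matching t row(s), so 1 row(s) emitted.
- vid=6, tier=CR: no t row matches, row kept with t columns NULL.
After projecting and ordering:
t.vid | v.plate | v.tier | t.tier
1 | RF | CR | CR
8 | JV | EZ | EZ
NULL | EZ | PD | NULL
NULL | EZ | PD | NULL
NULL | LS | CR | NULL
NULL | PD | EZ | NULL
NULL | TH | PD | NULL
NULL | UI | PD | NULL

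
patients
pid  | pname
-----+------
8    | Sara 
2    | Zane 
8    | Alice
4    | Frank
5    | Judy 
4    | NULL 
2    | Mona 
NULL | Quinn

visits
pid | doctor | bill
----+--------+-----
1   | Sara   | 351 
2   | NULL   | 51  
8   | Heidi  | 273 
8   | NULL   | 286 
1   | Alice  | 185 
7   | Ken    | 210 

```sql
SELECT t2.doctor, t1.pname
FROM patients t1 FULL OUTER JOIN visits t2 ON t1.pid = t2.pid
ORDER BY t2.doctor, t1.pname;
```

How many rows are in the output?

13

FULL OUTER JOIN keeps every row from both sides; unmatched rows get NULL for the other side's columns.
Matching on t1.pid = t2.pid. A NULL in a compared column never satisfies the condition.
- t1 row (pid=8): matches 2 t2 row(s) → 2 output row(s).
- t1 row (pid=2): matches 1 t2 row(s) → 1 output row(s).
- t1 row (pid=8): matches 2 t2 row(s) → 2 output row(s).
- t1 row (pid=4): no match → kept, t2 columns NULL.
- t1 row (pid=5): no match → kept, t2 columns NULL.
- t1 row (pid=4): no match → kept, t2 columns NULL.
- t1 row (pid=2): matches 1 t2 row(s) → 1 output row(s).
- t1 row (pid=NULL): no match → kept, t2 columns NULL.
- plus 3 unmatched t2 row(s), each kept with NULL t1 columns.
Total: 6 matched + 7 padded = 13 rows.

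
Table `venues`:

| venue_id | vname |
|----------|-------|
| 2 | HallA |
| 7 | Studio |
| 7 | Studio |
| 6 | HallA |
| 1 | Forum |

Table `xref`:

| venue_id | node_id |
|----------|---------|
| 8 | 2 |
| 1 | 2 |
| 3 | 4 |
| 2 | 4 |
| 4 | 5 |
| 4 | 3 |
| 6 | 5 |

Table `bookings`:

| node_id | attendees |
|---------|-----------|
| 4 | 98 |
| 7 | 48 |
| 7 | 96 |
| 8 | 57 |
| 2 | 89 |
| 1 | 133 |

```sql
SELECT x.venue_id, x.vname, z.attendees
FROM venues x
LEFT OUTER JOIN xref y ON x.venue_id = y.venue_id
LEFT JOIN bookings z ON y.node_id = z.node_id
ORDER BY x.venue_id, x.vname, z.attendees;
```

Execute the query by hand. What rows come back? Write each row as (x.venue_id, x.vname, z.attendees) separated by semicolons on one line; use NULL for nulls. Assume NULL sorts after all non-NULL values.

(1, Forum, 89); (2, HallA, 98); (6, HallA, NULL); (7, Studio, NULL); (7, Studio, NULL)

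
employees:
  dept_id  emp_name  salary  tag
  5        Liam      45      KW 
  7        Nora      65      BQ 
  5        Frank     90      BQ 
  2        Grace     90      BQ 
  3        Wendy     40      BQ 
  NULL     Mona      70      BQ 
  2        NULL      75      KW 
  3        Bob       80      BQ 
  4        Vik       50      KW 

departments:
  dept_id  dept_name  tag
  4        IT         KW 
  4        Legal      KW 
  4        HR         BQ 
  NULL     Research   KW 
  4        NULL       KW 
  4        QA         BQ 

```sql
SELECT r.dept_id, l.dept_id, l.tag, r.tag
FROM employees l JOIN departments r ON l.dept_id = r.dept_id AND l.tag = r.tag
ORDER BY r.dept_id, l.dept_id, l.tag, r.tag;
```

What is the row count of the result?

INNER JOIN keeps only pairs where the ON condition holds.
Matching on l.dept_id = r.dept_id AND l.tag = r.tag. A NULL in a compared column never satisfies the condition.
- dept_id=5, tag=KW: no matching r row, dropped.
- dept_id=7, tag=BQ: no matching r row, dropped.
- dept_id=5, tag=BQ: no matching r row, dropped.
- dept_id=2, tag=BQ: no matching r row, dropped.
- dept_id=3, tag=BQ: no matching r row, dropped.
- dept_id=NULL, tag=BQ: no matching r row, dropped.
- dept_id=2, tag=KW: no matching r row, dropped.
- dept_id=3, tag=BQ: no matching r row, dropped.
- dept_id=4, tag=KW: 3 matching r row(s), so 3 row(s) emitted.
Total: 3 rows.

3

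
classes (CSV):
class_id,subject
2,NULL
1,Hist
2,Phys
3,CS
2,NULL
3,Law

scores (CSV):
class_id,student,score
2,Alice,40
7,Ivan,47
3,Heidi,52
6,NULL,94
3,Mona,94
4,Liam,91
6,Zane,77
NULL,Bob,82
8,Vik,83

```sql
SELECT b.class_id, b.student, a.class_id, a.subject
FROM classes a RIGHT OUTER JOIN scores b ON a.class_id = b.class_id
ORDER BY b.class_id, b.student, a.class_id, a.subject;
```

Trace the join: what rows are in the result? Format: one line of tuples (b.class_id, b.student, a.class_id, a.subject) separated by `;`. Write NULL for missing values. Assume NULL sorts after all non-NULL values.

RIGHT JOIN keeps every row from `scores`; unmatched rows get NULL for `classes`'s columns.
Matching on a.class_id = b.class_id. A NULL in a compared column never satisfies the condition.
Matched pairs: 7; unmatched b rows kept: 6.

(2, Alice, 2, Phys); (2, Alice, 2, NULL); (2, Alice, 2, NULL); (3, Heidi, 3, CS); (3, Heidi, 3, Law); (3, Mona, 3, CS); (3, Mona, 3, Law); (4, Liam, NULL, NULL); (6, Zane, NULL, NULL); (6, NULL, NULL, NULL); (7, Ivan, NULL, NULL); (8, Vik, NULL, NULL); (NULL, Bob, NULL, NULL)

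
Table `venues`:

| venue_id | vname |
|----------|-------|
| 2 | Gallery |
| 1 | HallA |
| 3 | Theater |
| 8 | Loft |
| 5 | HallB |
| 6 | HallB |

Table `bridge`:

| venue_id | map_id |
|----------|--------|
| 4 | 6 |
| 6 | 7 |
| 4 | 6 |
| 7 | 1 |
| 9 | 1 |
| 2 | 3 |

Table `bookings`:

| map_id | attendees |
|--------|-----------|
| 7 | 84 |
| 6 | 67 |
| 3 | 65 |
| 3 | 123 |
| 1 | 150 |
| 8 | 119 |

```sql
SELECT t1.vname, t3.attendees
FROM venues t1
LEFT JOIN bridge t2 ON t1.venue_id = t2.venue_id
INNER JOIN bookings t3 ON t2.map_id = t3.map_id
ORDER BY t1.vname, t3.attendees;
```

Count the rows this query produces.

3

Evaluate left to right. First `venues t1 LEFT JOIN bridge t2` on venue_id: 6 row(s).
Then INNER JOIN `bookings t3` on map_id: keep only rows whose t2.map_id appears in t3.
Result: 3 row(s).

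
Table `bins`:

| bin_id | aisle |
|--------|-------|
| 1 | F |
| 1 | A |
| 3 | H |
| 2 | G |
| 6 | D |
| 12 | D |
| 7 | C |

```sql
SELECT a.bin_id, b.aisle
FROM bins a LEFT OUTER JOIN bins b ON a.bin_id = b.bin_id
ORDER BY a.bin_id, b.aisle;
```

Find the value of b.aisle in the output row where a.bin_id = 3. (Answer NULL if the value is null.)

LEFT JOIN keeps every row from `bins a`; unmatched rows get NULL for `bins b`'s columns.
Matching on a.bin_id = b.bin_id.
- a (bin_id=1) pairs with 2 row(s) of b.
- a (bin_id=1) pairs with 2 row(s) of b.
- a (bin_id=3) pairs with 1 row(s) of b.
- a (bin_id=2) pairs with 1 row(s) of b.
- a (bin_id=6) pairs with 1 row(s) of b.
- a (bin_id=12) pairs with 1 row(s) of b.
- a (bin_id=7) pairs with 1 row(s) of b.

H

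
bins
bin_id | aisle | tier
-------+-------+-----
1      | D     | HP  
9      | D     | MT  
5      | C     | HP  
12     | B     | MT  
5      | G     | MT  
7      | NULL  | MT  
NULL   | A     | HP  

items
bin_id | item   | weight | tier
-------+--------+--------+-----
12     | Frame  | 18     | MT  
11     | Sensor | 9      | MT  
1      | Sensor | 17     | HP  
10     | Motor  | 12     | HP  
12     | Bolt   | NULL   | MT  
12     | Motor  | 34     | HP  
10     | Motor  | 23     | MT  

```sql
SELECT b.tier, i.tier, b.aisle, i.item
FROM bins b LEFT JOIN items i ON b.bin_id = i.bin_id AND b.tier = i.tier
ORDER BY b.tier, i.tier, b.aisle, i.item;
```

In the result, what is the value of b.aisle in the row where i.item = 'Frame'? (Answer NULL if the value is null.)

B

LEFT JOIN keeps every row from `bins`; unmatched rows get NULL for `items`'s columns.
Matching on b.bin_id = i.bin_id AND b.tier = i.tier. A NULL in a compared column never satisfies the condition.
- b row (bin_id=1, tier=HP): matches 1 i row(s) → 1 output row(s).
- b row (bin_id=9, tier=MT): no match → kept, i columns NULL.
- b row (bin_id=5, tier=HP): no match → kept, i columns NULL.
- b row (bin_id=12, tier=MT): matches 2 i row(s) → 2 output row(s).
- b row (bin_id=5, tier=MT): no match → kept, i columns NULL.
- b row (bin_id=7, tier=MT): no match → kept, i columns NULL.
- b row (bin_id=NULL, tier=HP): no match → kept, i columns NULL.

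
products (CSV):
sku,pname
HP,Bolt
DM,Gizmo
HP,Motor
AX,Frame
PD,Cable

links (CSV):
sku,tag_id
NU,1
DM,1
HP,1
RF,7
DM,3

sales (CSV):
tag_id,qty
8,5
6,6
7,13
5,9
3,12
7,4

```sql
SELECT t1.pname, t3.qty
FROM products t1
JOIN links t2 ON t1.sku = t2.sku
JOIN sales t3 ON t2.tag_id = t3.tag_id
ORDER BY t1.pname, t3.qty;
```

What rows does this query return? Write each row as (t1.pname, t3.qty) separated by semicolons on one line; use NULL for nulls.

Joins associate left-to-right: products INNER JOIN links on sku gives 4 intermediate row(s).
Then INNER JOIN `sales t3` on tag_id: keep only rows whose t2.tag_id appears in t3.

(Gizmo, 12)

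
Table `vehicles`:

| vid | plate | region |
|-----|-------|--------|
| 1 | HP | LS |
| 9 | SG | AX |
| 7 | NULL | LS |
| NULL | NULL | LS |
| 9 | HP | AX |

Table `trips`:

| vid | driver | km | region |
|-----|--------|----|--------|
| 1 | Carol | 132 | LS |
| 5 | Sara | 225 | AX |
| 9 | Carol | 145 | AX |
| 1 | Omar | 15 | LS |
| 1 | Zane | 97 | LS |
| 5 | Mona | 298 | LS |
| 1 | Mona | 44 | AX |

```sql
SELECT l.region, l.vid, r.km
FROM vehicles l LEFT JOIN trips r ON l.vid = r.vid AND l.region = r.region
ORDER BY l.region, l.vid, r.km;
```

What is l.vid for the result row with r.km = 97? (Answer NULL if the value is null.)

1

LEFT JOIN keeps every row from `vehicles`; unmatched rows get NULL for `trips`'s columns.
Matching on l.vid = r.vid AND l.region = r.region. A NULL in a compared column never satisfies the condition.
Matched pairs: 5; unmatched l rows kept: 2.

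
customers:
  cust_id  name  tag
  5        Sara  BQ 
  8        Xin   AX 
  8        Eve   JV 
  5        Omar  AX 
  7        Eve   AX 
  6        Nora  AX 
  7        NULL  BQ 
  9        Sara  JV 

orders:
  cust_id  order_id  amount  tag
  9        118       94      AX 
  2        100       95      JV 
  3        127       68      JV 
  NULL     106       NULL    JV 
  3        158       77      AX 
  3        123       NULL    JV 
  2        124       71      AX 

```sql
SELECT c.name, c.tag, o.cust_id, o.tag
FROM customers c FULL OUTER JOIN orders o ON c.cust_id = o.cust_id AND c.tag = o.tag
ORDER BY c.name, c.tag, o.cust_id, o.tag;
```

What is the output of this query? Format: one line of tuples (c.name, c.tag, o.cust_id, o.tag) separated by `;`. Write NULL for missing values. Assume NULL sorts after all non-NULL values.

(Eve, AX, NULL, NULL); (Eve, JV, NULL, NULL); (Nora, AX, NULL, NULL); (Omar, AX, NULL, NULL); (Sara, BQ, NULL, NULL); (Sara, JV, NULL, NULL); (Xin, AX, NULL, NULL); (NULL, BQ, NULL, NULL); (NULL, NULL, 2, AX); (NULL, NULL, 2, JV); (NULL, NULL, 3, AX); (NULL, NULL, 3, JV); (NULL, NULL, 3, JV); (NULL, NULL, 9, AX); (NULL, NULL, NULL, JV)

FULL OUTER JOIN keeps every row from both sides; unmatched rows get NULL for the other side's columns.
Matching on c.cust_id = o.cust_id AND c.tag = o.tag. A NULL in a compared column never satisfies the condition.
- c[0] cust_id=5, tag=BQ → no match; kept with NULLs on the o side.
- c[1] cust_id=8, tag=AX → no match; kept with NULLs on the o side.
- c[2] cust_id=8, tag=JV → no match; kept with NULLs on the o side.
- c[3] cust_id=5, tag=AX → no match; kept with NULLs on the o side.
- c[4] cust_id=7, tag=AX → no match; kept with NULLs on the o side.
- c[5] cust_id=6, tag=AX → no match; kept with NULLs on the o side.
- c[6] cust_id=7, tag=BQ → no match; kept with NULLs on the o side.
- c[7] cust_id=9, tag=JV → no match; kept with NULLs on the o side.
- 7 row(s) from o found no c partner → padded with NULL.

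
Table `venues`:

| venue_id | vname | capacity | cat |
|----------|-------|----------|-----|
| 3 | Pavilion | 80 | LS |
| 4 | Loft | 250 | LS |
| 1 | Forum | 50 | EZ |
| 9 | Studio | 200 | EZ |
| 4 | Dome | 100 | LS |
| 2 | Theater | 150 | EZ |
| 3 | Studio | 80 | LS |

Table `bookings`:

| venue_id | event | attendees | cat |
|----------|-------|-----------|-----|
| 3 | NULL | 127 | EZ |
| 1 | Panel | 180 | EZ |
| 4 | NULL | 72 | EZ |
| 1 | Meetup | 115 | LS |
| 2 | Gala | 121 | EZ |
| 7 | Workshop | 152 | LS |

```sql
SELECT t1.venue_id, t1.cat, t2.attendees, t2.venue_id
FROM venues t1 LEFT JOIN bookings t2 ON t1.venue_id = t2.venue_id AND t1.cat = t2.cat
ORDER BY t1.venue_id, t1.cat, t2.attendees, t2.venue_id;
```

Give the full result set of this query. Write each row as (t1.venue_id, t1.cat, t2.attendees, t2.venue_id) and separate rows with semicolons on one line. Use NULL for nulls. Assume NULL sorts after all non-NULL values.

LEFT JOIN keeps every row from `venues`; unmatched rows get NULL for `bookings`'s columns.
Matching on t1.venue_id = t2.venue_id AND t1.cat = t2.cat.
- t1[0] venue_id=3, cat=LS → no match; kept with NULLs on the t2 side.
- t1[1] venue_id=4, cat=LS → no match; kept with NULLs on the t2 side.
- t1[2] venue_id=1, cat=EZ → 1 match(es) in t2 → 1 row(s).
- t1[3] venue_id=9, cat=EZ → no match; kept with NULLs on the t2 side.
- t1[4] venue_id=4, cat=LS → no match; kept with NULLs on the t2 side.
- t1[5] venue_id=2, cat=EZ → 1 match(es) in t2 → 1 row(s).
- t1[6] venue_id=3, cat=LS → no match; kept with NULLs on the t2 side.
After projecting and ordering:
t1.venue_id | t1.cat | t2.attendees | t2.venue_id
1 | EZ | 180 | 1
2 | EZ | 121 | 2
3 | LS | NULL | NULL
3 | LS | NULL | NULL
4 | LS | NULL | NULL
4 | LS | NULL | NULL
9 | EZ | NULL | NULL

(1, EZ, 180, 1); (2, EZ, 121, 2); (3, LS, NULL, NULL); (3, LS, NULL, NULL); (4, LS, NULL, NULL); (4, LS, NULL, NULL); (9, EZ, NULL, NULL)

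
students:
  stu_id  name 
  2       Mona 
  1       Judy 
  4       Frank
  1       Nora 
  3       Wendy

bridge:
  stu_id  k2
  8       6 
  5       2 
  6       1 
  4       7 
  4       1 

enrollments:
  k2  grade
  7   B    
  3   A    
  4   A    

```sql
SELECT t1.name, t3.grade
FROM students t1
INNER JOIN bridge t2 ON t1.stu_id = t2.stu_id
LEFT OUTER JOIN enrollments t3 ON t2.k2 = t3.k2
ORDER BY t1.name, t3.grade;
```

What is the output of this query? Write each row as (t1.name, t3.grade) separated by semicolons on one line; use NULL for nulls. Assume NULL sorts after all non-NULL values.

(Frank, B); (Frank, NULL)

Evaluate left to right. First `students t1 INNER JOIN bridge t2` on stu_id: 2 row(s).
Then LEFT JOIN `enrollments t3` on k2: each of those 2 rows is kept; rows whose t2.k2 has no match in t3 get NULL for t3's columns.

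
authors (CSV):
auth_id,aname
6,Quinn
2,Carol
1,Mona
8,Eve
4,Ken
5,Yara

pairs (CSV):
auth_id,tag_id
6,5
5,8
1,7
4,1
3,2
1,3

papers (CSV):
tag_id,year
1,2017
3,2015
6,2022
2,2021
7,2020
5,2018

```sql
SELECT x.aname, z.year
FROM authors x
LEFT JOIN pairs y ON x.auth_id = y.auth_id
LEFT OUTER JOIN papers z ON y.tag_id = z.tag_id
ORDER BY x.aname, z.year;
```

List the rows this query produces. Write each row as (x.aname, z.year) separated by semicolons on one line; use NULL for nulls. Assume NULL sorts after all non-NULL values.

(Carol, NULL); (Eve, NULL); (Ken, 2017); (Mona, 2015); (Mona, 2020); (Quinn, 2018); (Yara, NULL)

Step 1 — x LEFT JOIN y on auth_id → 7 row(s).
Then LEFT JOIN `papers z` on tag_id: each of those 7 rows is kept; rows whose y.tag_id has no match in z get NULL for z's columns.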